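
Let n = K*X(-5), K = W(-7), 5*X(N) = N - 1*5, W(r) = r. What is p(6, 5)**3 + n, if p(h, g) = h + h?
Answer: 1742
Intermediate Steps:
X(N) = -1 + N/5 (X(N) = (N - 1*5)/5 = (N - 5)/5 = (-5 + N)/5 = -1 + N/5)
K = -7
p(h, g) = 2*h
n = 14 (n = -7*(-1 + (1/5)*(-5)) = -7*(-1 - 1) = -7*(-2) = 14)
p(6, 5)**3 + n = (2*6)**3 + 14 = 12**3 + 14 = 1728 + 14 = 1742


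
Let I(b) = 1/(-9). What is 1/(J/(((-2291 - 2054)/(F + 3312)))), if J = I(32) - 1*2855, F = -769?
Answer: 3555/5940448 ≈ 0.00059844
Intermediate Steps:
I(b) = -⅑
J = -25696/9 (J = -⅑ - 1*2855 = -⅑ - 2855 = -25696/9 ≈ -2855.1)
1/(J/(((-2291 - 2054)/(F + 3312)))) = 1/(-25696*(-769 + 3312)/(-2291 - 2054)/9) = 1/(-25696/(9*((-4345/2543)))) = 1/(-25696/(9*((-4345*1/2543)))) = 1/(-25696/(9*(-4345/2543))) = 1/(-25696/9*(-2543/4345)) = 1/(5940448/3555) = 3555/5940448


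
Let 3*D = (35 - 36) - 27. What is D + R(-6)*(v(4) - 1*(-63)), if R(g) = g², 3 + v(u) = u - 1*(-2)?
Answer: 7100/3 ≈ 2366.7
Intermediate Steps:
v(u) = -1 + u (v(u) = -3 + (u - 1*(-2)) = -3 + (u + 2) = -3 + (2 + u) = -1 + u)
D = -28/3 (D = ((35 - 36) - 27)/3 = (-1 - 27)/3 = (⅓)*(-28) = -28/3 ≈ -9.3333)
D + R(-6)*(v(4) - 1*(-63)) = -28/3 + (-6)²*((-1 + 4) - 1*(-63)) = -28/3 + 36*(3 + 63) = -28/3 + 36*66 = -28/3 + 2376 = 7100/3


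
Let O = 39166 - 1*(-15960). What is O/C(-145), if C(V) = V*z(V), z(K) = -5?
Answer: 55126/725 ≈ 76.036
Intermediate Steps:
O = 55126 (O = 39166 + 15960 = 55126)
C(V) = -5*V (C(V) = V*(-5) = -5*V)
O/C(-145) = 55126/((-5*(-145))) = 55126/725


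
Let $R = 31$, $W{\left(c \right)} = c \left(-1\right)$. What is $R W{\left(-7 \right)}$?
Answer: $217$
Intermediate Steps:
$W{\left(c \right)} = - c$
$R W{\left(-7 \right)} = 31 \left(\left(-1\right) \left(-7\right)\right) = 31 \cdot 7 = 217$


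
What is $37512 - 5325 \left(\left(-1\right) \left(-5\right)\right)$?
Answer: $10887$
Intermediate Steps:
$37512 - 5325 \left(\left(-1\right) \left(-5\right)\right) = 37512 - 5325 \cdot 5 = 37512 - 26625 = 10887$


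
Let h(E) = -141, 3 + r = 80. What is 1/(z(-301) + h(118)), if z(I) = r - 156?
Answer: -1/220 ≈ -0.0045455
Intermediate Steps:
r = 77 (r = -3 + 80 = 77)
z(I) = -79 (z(I) = 77 - 156 = -79)
1/(z(-301) + h(118)) = 1/(-79 - 141) = 1/(-220) = -1/220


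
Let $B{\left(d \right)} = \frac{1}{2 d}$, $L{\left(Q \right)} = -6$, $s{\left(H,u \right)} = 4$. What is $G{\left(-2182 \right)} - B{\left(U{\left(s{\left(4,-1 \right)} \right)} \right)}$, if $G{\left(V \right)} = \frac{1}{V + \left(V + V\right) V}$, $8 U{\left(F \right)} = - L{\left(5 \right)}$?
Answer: $- \frac{19040129}{28560198} \approx -0.66667$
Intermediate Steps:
$U{\left(F \right)} = \frac{3}{4}$ ($U{\left(F \right)} = \frac{\left(-1\right) \left(-6\right)}{8} = \frac{1}{8} \cdot 6 = \frac{3}{4}$)
$G{\left(V \right)} = \frac{1}{V + 2 V^{2}}$ ($G{\left(V \right)} = \frac{1}{V + 2 V V} = \frac{1}{V + 2 V^{2}}$)
$B{\left(d \right)} = \frac{1}{2 d}$
$G{\left(-2182 \right)} - B{\left(U{\left(s{\left(4,-1 \right)} \right)} \right)} = \frac{1}{\left(-2182\right) \left(1 + 2 \left(-2182\right)\right)} - \frac{1}{2 \cdot \frac{3}{4}} = - \frac{1}{2182 \left(1 - 4364\right)} - \frac{1}{2} \cdot \frac{4}{3} = - \frac{1}{2182 \left(-4363\right)} - \frac{2}{3} = \left(- \frac{1}{2182}\right) \left(- \frac{1}{4363}\right) - \frac{2}{3} = \frac{1}{9520066} - \frac{2}{3} = - \frac{19040129}{28560198}$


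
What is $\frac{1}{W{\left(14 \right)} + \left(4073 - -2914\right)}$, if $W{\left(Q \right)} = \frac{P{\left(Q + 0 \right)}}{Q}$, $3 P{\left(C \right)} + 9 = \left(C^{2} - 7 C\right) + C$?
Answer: $\frac{42}{293557} \approx 0.00014307$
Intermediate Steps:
$P{\left(C \right)} = -3 - 2 C + \frac{C^{2}}{3}$ ($P{\left(C \right)} = -3 + \frac{\left(C^{2} - 7 C\right) + C}{3} = -3 + \frac{C^{2} - 6 C}{3} = -3 + \left(- 2 C + \frac{C^{2}}{3}\right) = -3 - 2 C + \frac{C^{2}}{3}$)
$W{\left(Q \right)} = \frac{-3 - 2 Q + \frac{Q^{2}}{3}}{Q}$ ($W{\left(Q \right)} = \frac{-3 - 2 \left(Q + 0\right) + \frac{\left(Q + 0\right)^{2}}{3}}{Q} = \frac{-3 - 2 Q + \frac{Q^{2}}{3}}{Q}$)
$\frac{1}{W{\left(14 \right)} + \left(4073 - -2914\right)} = \frac{1}{\left(-2 - \frac{3}{14} + \frac{1}{3} \cdot 14\right) + \left(4073 - -2914\right)} = \frac{1}{\left(-2 - \frac{3}{14} + \frac{14}{3}\right) + \left(4073 + 2914\right)} = \frac{1}{\left(-2 - \frac{3}{14} + \frac{14}{3}\right) + 6987} = \frac{1}{\frac{103}{42} + 6987} = \frac{1}{\frac{293557}{42}} = \frac{42}{293557}$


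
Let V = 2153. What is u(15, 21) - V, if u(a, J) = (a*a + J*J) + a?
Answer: -1472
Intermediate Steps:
u(a, J) = a + J² + a² (u(a, J) = (a² + J²) + a = (J² + a²) + a = a + J² + a²)
u(15, 21) - V = (15 + 21² + 15²) - 1*2153 = (15 + 441 + 225) - 2153 = 681 - 2153 = -1472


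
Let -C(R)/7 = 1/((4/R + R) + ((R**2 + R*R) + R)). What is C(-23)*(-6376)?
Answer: 128317/2909 ≈ 44.110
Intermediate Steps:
C(R) = -7/(2*R + 2*R**2 + 4/R) (C(R) = -7/((4/R + R) + ((R**2 + R*R) + R)) = -7/((R + 4/R) + ((R**2 + R**2) + R)) = -7/((R + 4/R) + (2*R**2 + R)) = -7/((R + 4/R) + (R + 2*R**2)) = -7/(2*R + 2*R**2 + 4/R))
C(-23)*(-6376) = -7*(-23)/(4 + 2*(-23)**2 + 2*(-23)**3)*(-6376) = -7*(-23)/(4 + 2*529 + 2*(-12167))*(-6376) = -7*(-23)/(4 + 1058 - 24334)*(-6376) = -7*(-23)/(-23272)*(-6376) = -7*(-23)*(-1/23272)*(-6376) = -161/23272*(-6376) = 128317/2909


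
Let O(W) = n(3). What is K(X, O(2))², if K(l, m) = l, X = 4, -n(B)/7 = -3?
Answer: 16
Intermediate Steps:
n(B) = 21 (n(B) = -7*(-3) = 21)
O(W) = 21
K(X, O(2))² = 4² = 16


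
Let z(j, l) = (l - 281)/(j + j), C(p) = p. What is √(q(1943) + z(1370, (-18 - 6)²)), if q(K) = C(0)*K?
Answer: √8083/274 ≈ 0.32812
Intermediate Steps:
q(K) = 0 (q(K) = 0*K = 0)
z(j, l) = (-281 + l)/(2*j) (z(j, l) = (-281 + l)/((2*j)) = (-281 + l)*(1/(2*j)) = (-281 + l)/(2*j))
√(q(1943) + z(1370, (-18 - 6)²)) = √(0 + (½)*(-281 + (-18 - 6)²)/1370) = √(0 + (½)*(1/1370)*(-281 + (-24)²)) = √(0 + (½)*(1/1370)*(-281 + 576)) = √(0 + (½)*(1/1370)*295) = √(0 + 59/548) = √(59/548) = √8083/274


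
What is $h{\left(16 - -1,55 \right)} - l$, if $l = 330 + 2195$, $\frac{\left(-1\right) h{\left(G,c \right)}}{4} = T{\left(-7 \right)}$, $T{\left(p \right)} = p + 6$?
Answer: $-2521$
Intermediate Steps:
$T{\left(p \right)} = 6 + p$
$h{\left(G,c \right)} = 4$ ($h{\left(G,c \right)} = - 4 \left(6 - 7\right) = \left(-4\right) \left(-1\right) = 4$)
$l = 2525$
$h{\left(16 - -1,55 \right)} - l = 4 - 2525 = -2521$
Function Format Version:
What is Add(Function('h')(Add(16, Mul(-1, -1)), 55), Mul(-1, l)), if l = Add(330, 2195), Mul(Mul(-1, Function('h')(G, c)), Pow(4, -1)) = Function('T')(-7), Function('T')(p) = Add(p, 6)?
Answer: -2521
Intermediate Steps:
Function('T')(p) = Add(6, p)
Function('h')(G, c) = 4 (Function('h')(G, c) = Mul(-4, Add(6, -7)) = Mul(-4, -1) = 4)
l = 2525
Add(Function('h')(Add(16, Mul(-1, -1)), 55), Mul(-1, l)) = Add(4, Mul(-1, 2525)) = Add(4, -2525) = -2521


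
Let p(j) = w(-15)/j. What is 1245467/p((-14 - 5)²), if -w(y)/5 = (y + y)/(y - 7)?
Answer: -4945749457/75 ≈ -6.5943e+7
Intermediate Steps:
w(y) = -10*y/(-7 + y) (w(y) = -5*(y + y)/(y - 7) = -5*2*y/(-7 + y) = -10*y/(-7 + y))
p(j) = -75/(11*j) (p(j) = (-10*(-15)/(-7 - 15))/j = (-10*(-15)/(-22))/j = (-10*(-15)*(-1/22))/j = -75/(11*j))
1245467/p((-14 - 5)²) = 1245467/((-75/(11*(-14 - 5)²))) = 1245467/((-75/(11*((-19)²)))) = 1245467/((-75/11/361)) = 1245467/((-75/11*1/361)) = 1245467/(-75/3971) = 1245467*(-3971/75) = -4945749457/75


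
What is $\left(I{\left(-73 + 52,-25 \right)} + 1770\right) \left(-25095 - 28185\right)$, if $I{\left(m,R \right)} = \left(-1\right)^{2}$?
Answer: $-94358880$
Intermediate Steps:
$I{\left(m,R \right)} = 1$
$\left(I{\left(-73 + 52,-25 \right)} + 1770\right) \left(-25095 - 28185\right) = \left(1 + 1770\right) \left(-25095 - 28185\right) = 1771 \left(-53280\right) = -94358880$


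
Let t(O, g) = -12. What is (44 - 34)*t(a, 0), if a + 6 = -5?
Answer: -120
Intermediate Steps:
a = -11 (a = -6 - 5 = -11)
(44 - 34)*t(a, 0) = (44 - 34)*(-12) = 10*(-12) = -120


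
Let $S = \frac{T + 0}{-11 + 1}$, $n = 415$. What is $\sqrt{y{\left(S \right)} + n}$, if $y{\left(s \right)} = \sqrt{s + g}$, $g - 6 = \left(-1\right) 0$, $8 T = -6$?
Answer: $\frac{\sqrt{41500 + 45 \sqrt{30}}}{10} \approx 20.432$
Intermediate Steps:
$T = - \frac{3}{4}$ ($T = \frac{1}{8} \left(-6\right) = - \frac{3}{4} \approx -0.75$)
$S = \frac{3}{40}$ ($S = \frac{- \frac{3}{4} + 0}{-11 + 1} = - \frac{3}{4 \left(-10\right)} = \left(- \frac{3}{4}\right) \left(- \frac{1}{10}\right) = \frac{3}{40} \approx 0.075$)
$g = 6$ ($g = 6 - 0 = 6 + 0 = 6$)
$y{\left(s \right)} = \sqrt{6 + s}$ ($y{\left(s \right)} = \sqrt{s + 6} = \sqrt{6 + s}$)
$\sqrt{y{\left(S \right)} + n} = \sqrt{\sqrt{6 + \frac{3}{40}} + 415} = \sqrt{\sqrt{\frac{243}{40}} + 415} = \sqrt{\frac{9 \sqrt{30}}{20} + 415} = \sqrt{415 + \frac{9 \sqrt{30}}{20}}$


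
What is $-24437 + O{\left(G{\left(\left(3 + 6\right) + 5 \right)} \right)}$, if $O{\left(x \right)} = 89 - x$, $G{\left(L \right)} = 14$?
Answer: $-24362$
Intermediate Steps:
$-24437 + O{\left(G{\left(\left(3 + 6\right) + 5 \right)} \right)} = -24437 + \left(89 - 14\right) = -24437 + 75 = -24362$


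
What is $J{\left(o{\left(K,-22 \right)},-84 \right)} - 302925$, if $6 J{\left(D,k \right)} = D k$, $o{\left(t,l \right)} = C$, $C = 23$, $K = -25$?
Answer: $-303247$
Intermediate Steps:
$o{\left(t,l \right)} = 23$
$J{\left(D,k \right)} = \frac{D k}{6}$
$J{\left(o{\left(K,-22 \right)},-84 \right)} - 302925 = \frac{1}{6} \cdot 23 \left(-84\right) - 302925 = -322 - 302925 = -303247$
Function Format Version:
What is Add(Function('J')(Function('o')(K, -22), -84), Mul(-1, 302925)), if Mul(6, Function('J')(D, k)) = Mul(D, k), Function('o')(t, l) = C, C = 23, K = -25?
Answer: -303247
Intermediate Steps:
Function('o')(t, l) = 23
Function('J')(D, k) = Mul(Rational(1, 6), D, k) (Function('J')(D, k) = Mul(Rational(1, 6), Mul(D, k)) = Mul(Rational(1, 6), D, k))
Add(Function('J')(Function('o')(K, -22), -84), Mul(-1, 302925)) = Add(Mul(Rational(1, 6), 23, -84), Mul(-1, 302925)) = Add(-322, -302925) = -303247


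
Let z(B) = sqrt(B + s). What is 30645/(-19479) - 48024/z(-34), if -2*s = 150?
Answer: -10215/6493 + 48024*I*sqrt(109)/109 ≈ -1.5732 + 4599.9*I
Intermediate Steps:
s = -75 (s = -1/2*150 = -75)
z(B) = sqrt(-75 + B) (z(B) = sqrt(B - 75) = sqrt(-75 + B))
30645/(-19479) - 48024/z(-34) = 30645/(-19479) - 48024/sqrt(-75 - 34) = 30645*(-1/19479) - 48024*(-I*sqrt(109)/109) = -10215/6493 - 48024*(-I*sqrt(109)/109) = -10215/6493 - (-48024)*I*sqrt(109)/109 = -10215/6493 + 48024*I*sqrt(109)/109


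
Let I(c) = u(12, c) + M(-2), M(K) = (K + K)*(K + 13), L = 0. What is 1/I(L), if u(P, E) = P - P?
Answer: -1/44 ≈ -0.022727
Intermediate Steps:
u(P, E) = 0
M(K) = 2*K*(13 + K) (M(K) = (2*K)*(13 + K) = 2*K*(13 + K))
I(c) = -44 (I(c) = 0 + 2*(-2)*(13 - 2) = 0 + 2*(-2)*11 = 0 - 44 = -44)
1/I(L) = 1/(-44) = -1/44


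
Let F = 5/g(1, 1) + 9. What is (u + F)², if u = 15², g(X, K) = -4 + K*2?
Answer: 214369/4 ≈ 53592.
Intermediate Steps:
g(X, K) = -4 + 2*K
u = 225
F = 13/2 (F = 5/(-4 + 2*1) + 9 = 5/(-4 + 2) + 9 = 5/(-2) + 9 = -½*5 + 9 = -5/2 + 9 = 13/2 ≈ 6.5000)
(u + F)² = (225 + 13/2)² = (463/2)² = 214369/4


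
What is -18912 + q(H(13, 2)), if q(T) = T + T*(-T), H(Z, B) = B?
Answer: -18914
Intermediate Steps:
q(T) = T - T**2
-18912 + q(H(13, 2)) = -18912 + 2*(1 - 1*2) = -18912 + 2*(1 - 2) = -18912 + 2*(-1) = -18912 - 2 = -18914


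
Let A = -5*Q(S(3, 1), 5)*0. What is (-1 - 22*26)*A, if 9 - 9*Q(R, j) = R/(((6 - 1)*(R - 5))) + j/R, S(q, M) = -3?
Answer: 0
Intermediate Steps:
Q(R, j) = 1 - R/(9*(-25 + 5*R)) - j/(9*R) (Q(R, j) = 1 - (R/(((6 - 1)*(R - 5))) + j/R)/9 = 1 - (R/((5*(-5 + R))) + j/R)/9 = 1 - (R/(-25 + 5*R) + j/R)/9 = 1 + (-R/(9*(-25 + 5*R)) - j/(9*R)) = 1 - R/(9*(-25 + 5*R)) - j/(9*R))
A = 0 (A = -(-225*(-3) + 25*5 + 44*(-3)² - 5*(-3)*5)/(9*(-3)*(-5 - 3))*0 = -(-1)*(675 + 125 + 44*9 + 75)/(9*3*(-8))*0 = -(-1)*(-1)*(675 + 125 + 396 + 75)/(9*3*8)*0 = -(-1)*(-1)*1271/(9*3*8)*0 = -5*1271/1080*0 = -1271/216*0 = 0)
(-1 - 22*26)*A = (-1 - 22*26)*0 = (-1 - 572)*0 = -573*0 = 0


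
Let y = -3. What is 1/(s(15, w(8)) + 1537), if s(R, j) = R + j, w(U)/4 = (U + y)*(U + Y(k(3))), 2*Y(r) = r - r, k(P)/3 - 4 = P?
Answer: 1/1712 ≈ 0.00058411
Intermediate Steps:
k(P) = 12 + 3*P
Y(r) = 0 (Y(r) = (r - r)/2 = (1/2)*0 = 0)
w(U) = 4*U*(-3 + U) (w(U) = 4*((U - 3)*(U + 0)) = 4*((-3 + U)*U) = 4*(U*(-3 + U)) = 4*U*(-3 + U))
1/(s(15, w(8)) + 1537) = 1/((15 + 4*8*(-3 + 8)) + 1537) = 1/((15 + 4*8*5) + 1537) = 1/((15 + 160) + 1537) = 1/(175 + 1537) = 1/1712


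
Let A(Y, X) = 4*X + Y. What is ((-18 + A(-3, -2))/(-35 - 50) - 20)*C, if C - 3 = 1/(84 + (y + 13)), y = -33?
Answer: -322503/5440 ≈ -59.284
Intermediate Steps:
A(Y, X) = Y + 4*X
C = 193/64 (C = 3 + 1/(84 + (-33 + 13)) = 3 + 1/(84 - 20) = 3 + 1/64 = 193/64 ≈ 3.0156)
((-18 + A(-3, -2))/(-35 - 50) - 20)*C = ((-18 + (-3 + 4*(-2)))/(-35 - 50) - 20)*(193/64) = ((-18 + (-3 - 8))/(-85) - 20)*(193/64) = ((-18 - 11)*(-1/85) - 20)*(193/64) = (-29*(-1/85) - 20)*(193/64) = (29/85 - 20)*(193/64) = -1671/85*193/64 = -322503/5440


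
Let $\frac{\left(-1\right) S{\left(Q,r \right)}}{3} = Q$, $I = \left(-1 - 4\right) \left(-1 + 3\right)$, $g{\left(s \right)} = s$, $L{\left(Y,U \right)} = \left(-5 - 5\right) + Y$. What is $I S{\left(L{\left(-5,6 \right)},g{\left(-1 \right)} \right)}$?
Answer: $-450$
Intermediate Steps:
$L{\left(Y,U \right)} = -10 + Y$
$I = -10$ ($I = \left(-5\right) 2 = -10$)
$S{\left(Q,r \right)} = - 3 Q$
$I S{\left(L{\left(-5,6 \right)},g{\left(-1 \right)} \right)} = - 10 \left(- 3 \left(-10 - 5\right)\right) = - 10 \left(\left(-3\right) \left(-15\right)\right) = \left(-10\right) 45 = -450$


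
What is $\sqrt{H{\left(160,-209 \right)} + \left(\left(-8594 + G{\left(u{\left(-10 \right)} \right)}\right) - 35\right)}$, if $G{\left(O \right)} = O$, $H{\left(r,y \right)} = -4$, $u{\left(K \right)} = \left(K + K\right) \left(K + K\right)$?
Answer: $i \sqrt{8233} \approx 90.736 i$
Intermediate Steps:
$u{\left(K \right)} = 4 K^{2}$ ($u{\left(K \right)} = 2 K 2 K = 4 K^{2}$)
$\sqrt{H{\left(160,-209 \right)} + \left(\left(-8594 + G{\left(u{\left(-10 \right)} \right)}\right) - 35\right)} = \sqrt{-4 - \left(8629 - 400\right)} = \sqrt{-4 + \left(\left(-8594 + 4 \cdot 100\right) - 35\right)} = \sqrt{-4 + \left(\left(-8594 + 400\right) - 35\right)} = \sqrt{-4 - 8229} = \sqrt{-8233} = i \sqrt{8233}$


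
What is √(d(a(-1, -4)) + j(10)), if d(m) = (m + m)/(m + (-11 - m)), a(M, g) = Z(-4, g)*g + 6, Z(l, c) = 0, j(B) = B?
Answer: 7*√22/11 ≈ 2.9848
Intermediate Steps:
a(M, g) = 6 (a(M, g) = 0*g + 6 = 0 + 6 = 6)
d(m) = -2*m/11 (d(m) = (2*m)/(-11) = (2*m)*(-1/11) = -2*m/11)
√(d(a(-1, -4)) + j(10)) = √(-2/11*6 + 10) = √(-12/11 + 10) = √(98/11) = 7*√22/11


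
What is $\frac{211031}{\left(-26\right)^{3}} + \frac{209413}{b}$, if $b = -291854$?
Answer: $- \frac{32635442181}{2564812952} \approx -12.724$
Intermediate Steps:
$\frac{211031}{\left(-26\right)^{3}} + \frac{209413}{b} = \frac{211031}{\left(-26\right)^{3}} + \frac{209413}{-291854} = \frac{211031}{-17576} + 209413 \left(- \frac{1}{291854}\right) = 211031 \left(- \frac{1}{17576}\right) - \frac{209413}{291854} = - \frac{211031}{17576} - \frac{209413}{291854} = - \frac{32635442181}{2564812952}$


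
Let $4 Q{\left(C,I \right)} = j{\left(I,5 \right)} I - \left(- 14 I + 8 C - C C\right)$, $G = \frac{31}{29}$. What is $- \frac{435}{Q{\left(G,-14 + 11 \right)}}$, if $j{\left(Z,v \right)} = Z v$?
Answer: $\frac{121945}{309} \approx 394.64$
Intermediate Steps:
$G = \frac{31}{29}$ ($G = 31 \cdot \frac{1}{29} = \frac{31}{29} \approx 1.069$)
$Q{\left(C,I \right)} = - 2 C + \frac{C^{2}}{4} + \frac{5 I^{2}}{4} + \frac{7 I}{2}$ ($Q{\left(C,I \right)} = \frac{I 5 I - \left(- 14 I + 8 C - C C\right)}{4} = \frac{5 I I - \left(- C^{2} - 14 I + 8 C\right)}{4} = \frac{5 I^{2} + \left(C^{2} - 8 C + 14 I\right)}{4} = \frac{C^{2} - 8 C + 5 I^{2} + 14 I}{4} = - 2 C + \frac{C^{2}}{4} + \frac{5 I^{2}}{4} + \frac{7 I}{2}$)
$- \frac{435}{Q{\left(G,-14 + 11 \right)}} = - \frac{435}{\left(-2\right) \frac{31}{29} + \frac{\left(\frac{31}{29}\right)^{2}}{4} + \frac{5 \left(-14 + 11\right)^{2}}{4} + \frac{7 \left(-14 + 11\right)}{2}} = - \frac{435}{- \frac{62}{29} + \frac{1}{4} \cdot \frac{961}{841} + \frac{5 \left(-3\right)^{2}}{4} + \frac{7}{2} \left(-3\right)} = - \frac{435}{- \frac{62}{29} + \frac{961}{3364} + \frac{5}{4} \cdot 9 - \frac{21}{2}} = - \frac{435}{- \frac{62}{29} + \frac{961}{3364} + \frac{45}{4} - \frac{21}{2}} = - \frac{435}{- \frac{927}{841}} = \left(-435\right) \left(- \frac{841}{927}\right) = \frac{121945}{309}$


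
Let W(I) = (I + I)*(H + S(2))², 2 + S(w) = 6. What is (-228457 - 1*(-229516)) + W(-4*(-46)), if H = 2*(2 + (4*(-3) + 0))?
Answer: 95267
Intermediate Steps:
S(w) = 4 (S(w) = -2 + 6 = 4)
H = -20 (H = 2*(2 + (-12 + 0)) = 2*(2 - 12) = 2*(-10) = -20)
W(I) = 512*I (W(I) = (I + I)*(-20 + 4)² = (2*I)*(-16)² = (2*I)*256 = 512*I)
(-228457 - 1*(-229516)) + W(-4*(-46)) = (-228457 - 1*(-229516)) + 512*(-4*(-46)) = (-228457 + 229516) + 512*184 = 1059 + 94208 = 95267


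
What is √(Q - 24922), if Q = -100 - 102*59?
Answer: 8*I*√485 ≈ 176.18*I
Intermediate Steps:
Q = -6118 (Q = -100 - 6018 = -6118)
√(Q - 24922) = √(-6118 - 24922) = √(-31040) = 8*I*√485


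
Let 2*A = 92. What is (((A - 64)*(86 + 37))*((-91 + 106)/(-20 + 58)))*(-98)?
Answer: 1627290/19 ≈ 85647.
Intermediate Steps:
A = 46 (A = (½)*92 = 46)
(((A - 64)*(86 + 37))*((-91 + 106)/(-20 + 58)))*(-98) = (((46 - 64)*(86 + 37))*((-91 + 106)/(-20 + 58)))*(-98) = ((-18*123)*(15/38))*(-98) = -33210/38*(-98) = -2214*15/38*(-98) = -16605/19*(-98) = 1627290/19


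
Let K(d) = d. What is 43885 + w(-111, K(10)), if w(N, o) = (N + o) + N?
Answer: 43673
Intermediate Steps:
w(N, o) = o + 2*N
43885 + w(-111, K(10)) = 43885 + (10 + 2*(-111)) = 43885 + (10 - 222) = 43885 - 212 = 43673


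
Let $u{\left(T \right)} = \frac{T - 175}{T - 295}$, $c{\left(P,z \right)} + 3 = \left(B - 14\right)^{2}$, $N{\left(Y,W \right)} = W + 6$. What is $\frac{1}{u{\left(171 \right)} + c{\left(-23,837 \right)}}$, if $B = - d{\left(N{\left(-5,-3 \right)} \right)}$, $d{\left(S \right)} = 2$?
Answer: $\frac{31}{7844} \approx 0.0039521$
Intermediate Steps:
$N{\left(Y,W \right)} = 6 + W$
$B = -2$ ($B = \left(-1\right) 2 = -2$)
$c{\left(P,z \right)} = 253$ ($c{\left(P,z \right)} = -3 + \left(-2 - 14\right)^{2} = -3 + \left(-16\right)^{2} = -3 + 256 = 253$)
$u{\left(T \right)} = \frac{-175 + T}{-295 + T}$
$\frac{1}{u{\left(171 \right)} + c{\left(-23,837 \right)}} = \frac{1}{\frac{-175 + 171}{-295 + 171} + 253} = \frac{1}{\frac{1}{-124} \left(-4\right) + 253} = \frac{1}{\left(- \frac{1}{124}\right) \left(-4\right) + 253} = \frac{1}{\frac{1}{31} + 253} = \frac{1}{\frac{7844}{31}} = \frac{31}{7844}$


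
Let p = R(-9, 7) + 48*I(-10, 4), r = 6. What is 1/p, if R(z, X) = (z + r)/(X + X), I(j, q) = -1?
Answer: -14/675 ≈ -0.020741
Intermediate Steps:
R(z, X) = (6 + z)/(2*X) (R(z, X) = (z + 6)/(X + X) = (6 + z)/((2*X)) = (6 + z)*(1/(2*X)) = (6 + z)/(2*X))
p = -675/14 (p = (1/2)*(6 - 9)/7 + 48*(-1) = (1/2)*(1/7)*(-3) - 48 = -3/14 - 48 = -675/14 ≈ -48.214)
1/p = 1/(-675/14) = -14/675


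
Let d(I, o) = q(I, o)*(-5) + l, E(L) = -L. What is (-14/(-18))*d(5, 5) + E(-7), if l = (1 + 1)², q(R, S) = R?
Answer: -28/3 ≈ -9.3333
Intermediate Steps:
l = 4 (l = 2² = 4)
d(I, o) = 4 - 5*I (d(I, o) = I*(-5) + 4 = -5*I + 4 = 4 - 5*I)
(-14/(-18))*d(5, 5) + E(-7) = (-14/(-18))*(4 - 5*5) - 1*(-7) = (-14*(-1/18))*(4 - 25) + 7 = (7/9)*(-21) + 7 = -49/3 + 7 = -28/3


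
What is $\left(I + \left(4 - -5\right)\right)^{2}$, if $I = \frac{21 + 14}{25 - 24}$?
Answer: $1936$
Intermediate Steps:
$I = 35$ ($I = \frac{35}{1} = 35 \cdot 1 = 35$)
$\left(I + \left(4 - -5\right)\right)^{2} = \left(35 + \left(4 - -5\right)\right)^{2} = \left(35 + \left(4 + 5\right)\right)^{2} = \left(35 + 9\right)^{2} = 44^{2} = 1936$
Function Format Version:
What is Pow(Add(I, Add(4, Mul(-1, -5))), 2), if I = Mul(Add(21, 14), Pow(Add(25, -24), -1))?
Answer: 1936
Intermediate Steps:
I = 35 (I = Mul(35, Pow(1, -1)) = Mul(35, 1) = 35)
Pow(Add(I, Add(4, Mul(-1, -5))), 2) = Pow(Add(35, Add(4, Mul(-1, -5))), 2) = Pow(Add(35, Add(4, 5)), 2) = Pow(Add(35, 9), 2) = Pow(44, 2) = 1936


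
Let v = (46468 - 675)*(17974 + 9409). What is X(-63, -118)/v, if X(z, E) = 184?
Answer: 8/54519553 ≈ 1.4674e-7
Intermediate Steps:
v = 1253949719 (v = 45793*27383 = 1253949719)
X(-63, -118)/v = 184/1253949719 = 184*(1/1253949719) = 8/54519553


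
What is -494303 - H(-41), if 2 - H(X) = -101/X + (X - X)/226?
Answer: -20266404/41 ≈ -4.9430e+5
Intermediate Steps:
H(X) = 2 + 101/X (H(X) = 2 - (-101/X + (X - X)/226) = 2 - (-101/X + 0*(1/226)) = 2 - (-101/X + 0) = 2 - (-101)/X = 2 + 101/X)
-494303 - H(-41) = -494303 - (2 + 101/(-41)) = -494303 - (2 + 101*(-1/41)) = -494303 - (2 - 101/41) = -494303 - 1*(-19/41) = -494303 + 19/41 = -20266404/41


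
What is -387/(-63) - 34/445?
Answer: 18897/3115 ≈ 6.0665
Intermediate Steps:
-387/(-63) - 34/445 = -387*(-1/63) - 34*1/445 = 43/7 - 34/445 = 18897/3115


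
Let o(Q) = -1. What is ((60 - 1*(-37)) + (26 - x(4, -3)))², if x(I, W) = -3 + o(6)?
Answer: 16129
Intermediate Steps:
x(I, W) = -4 (x(I, W) = -3 - 1 = -4)
((60 - 1*(-37)) + (26 - x(4, -3)))² = ((60 - 1*(-37)) + (26 - 1*(-4)))² = ((60 + 37) + (26 + 4))² = (97 + 30)² = 127² = 16129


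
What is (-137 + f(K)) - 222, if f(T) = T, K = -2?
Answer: -361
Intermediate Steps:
(-137 + f(K)) - 222 = (-137 - 2) - 222 = -139 - 222 = -361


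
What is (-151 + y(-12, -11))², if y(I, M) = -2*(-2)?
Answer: 21609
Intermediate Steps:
y(I, M) = 4
(-151 + y(-12, -11))² = (-151 + 4)² = (-147)² = 21609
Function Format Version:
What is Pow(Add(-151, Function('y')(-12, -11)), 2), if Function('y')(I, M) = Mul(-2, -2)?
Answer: 21609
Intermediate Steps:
Function('y')(I, M) = 4
Pow(Add(-151, Function('y')(-12, -11)), 2) = Pow(Add(-151, 4), 2) = Pow(-147, 2) = 21609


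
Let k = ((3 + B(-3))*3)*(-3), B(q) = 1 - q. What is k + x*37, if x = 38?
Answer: 1343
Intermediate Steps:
k = -63 (k = ((3 + (1 - 1*(-3)))*3)*(-3) = ((3 + (1 + 3))*3)*(-3) = ((3 + 4)*3)*(-3) = (7*3)*(-3) = 21*(-3) = -63)
k + x*37 = -63 + 38*37 = -63 + 1406 = 1343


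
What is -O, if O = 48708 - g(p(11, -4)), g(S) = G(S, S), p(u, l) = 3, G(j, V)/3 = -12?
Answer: -48744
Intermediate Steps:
G(j, V) = -36 (G(j, V) = 3*(-12) = -36)
g(S) = -36
O = 48744 (O = 48708 - 1*(-36) = 48708 + 36 = 48744)
-O = -1*48744 = -48744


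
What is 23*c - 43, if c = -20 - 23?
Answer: -1032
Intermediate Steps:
c = -43
23*c - 43 = 23*(-43) - 43 = -989 - 43 = -1032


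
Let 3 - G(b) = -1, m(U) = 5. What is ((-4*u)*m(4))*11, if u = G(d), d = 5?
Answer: -880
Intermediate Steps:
G(b) = 4 (G(b) = 3 - 1*(-1) = 3 + 1 = 4)
u = 4
((-4*u)*m(4))*11 = (-4*4*5)*11 = -16*5*11 = -80*11 = -880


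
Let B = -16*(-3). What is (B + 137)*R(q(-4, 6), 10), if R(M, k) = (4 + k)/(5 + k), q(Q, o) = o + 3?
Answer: 518/3 ≈ 172.67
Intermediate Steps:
q(Q, o) = 3 + o
R(M, k) = (4 + k)/(5 + k)
B = 48
(B + 137)*R(q(-4, 6), 10) = (48 + 137)*((4 + 10)/(5 + 10)) = 185*(14/15) = 518/3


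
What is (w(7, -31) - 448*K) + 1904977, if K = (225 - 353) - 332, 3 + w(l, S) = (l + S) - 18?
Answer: 2111012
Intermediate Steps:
w(l, S) = -21 + S + l (w(l, S) = -3 + ((l + S) - 18) = -3 + ((S + l) - 18) = -3 + (-18 + S + l) = -21 + S + l)
K = -460 (K = -128 - 332 = -460)
(w(7, -31) - 448*K) + 1904977 = ((-21 - 31 + 7) - 448*(-460)) + 1904977 = (-45 + 206080) + 1904977 = 206035 + 1904977 = 2111012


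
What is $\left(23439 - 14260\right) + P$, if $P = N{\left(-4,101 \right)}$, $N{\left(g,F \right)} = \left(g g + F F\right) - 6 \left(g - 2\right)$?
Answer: $19432$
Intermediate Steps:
$N{\left(g,F \right)} = 12 + F^{2} + g^{2} - 6 g$ ($N{\left(g,F \right)} = \left(g^{2} + F^{2}\right) - 6 \left(-2 + g\right) = \left(F^{2} + g^{2}\right) - \left(-12 + 6 g\right) = 12 + F^{2} + g^{2} - 6 g$)
$P = 10253$ ($P = 12 + 101^{2} + \left(-4\right)^{2} - -24 = 12 + 10201 + 16 + 24 = 10253$)
$\left(23439 - 14260\right) + P = \left(23439 - 14260\right) + 10253 = 9179 + 10253 = 19432$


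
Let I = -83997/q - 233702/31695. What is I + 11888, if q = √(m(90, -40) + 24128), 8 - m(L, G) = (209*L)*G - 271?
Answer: 376556458/31695 - 83997*√776807/776807 ≈ 11785.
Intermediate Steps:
m(L, G) = 279 - 209*G*L (m(L, G) = 8 - ((209*L)*G - 271) = 8 - (209*G*L - 271) = 8 - (-271 + 209*G*L) = 8 + (271 - 209*G*L) = 279 - 209*G*L)
q = √776807 (q = √((279 - 209*(-40)*90) + 24128) = √((279 + 752400) + 24128) = √(752679 + 24128) = √776807 ≈ 881.37)
I = -233702/31695 - 83997*√776807/776807 (I = -83997*√776807/776807 - 233702/31695 = -233702/31695 - 83997*√776807/776807 ≈ -102.68)
I + 11888 = (-233702/31695 - 83997*√776807/776807) + 11888 = 376556458/31695 - 83997*√776807/776807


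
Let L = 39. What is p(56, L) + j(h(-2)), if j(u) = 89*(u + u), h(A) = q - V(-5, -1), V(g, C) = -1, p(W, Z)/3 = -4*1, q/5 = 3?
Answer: 2836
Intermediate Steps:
q = 15 (q = 5*3 = 15)
p(W, Z) = -12 (p(W, Z) = 3*(-4*1) = 3*(-4) = -12)
h(A) = 16 (h(A) = 15 - 1*(-1) = 15 + 1 = 16)
j(u) = 178*u (j(u) = 89*(2*u) = 178*u)
p(56, L) + j(h(-2)) = -12 + 178*16 = -12 + 2848 = 2836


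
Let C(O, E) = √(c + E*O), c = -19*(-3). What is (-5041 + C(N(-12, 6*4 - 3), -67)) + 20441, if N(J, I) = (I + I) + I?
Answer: 15400 + 2*I*√1041 ≈ 15400.0 + 64.529*I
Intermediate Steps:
c = 57
N(J, I) = 3*I (N(J, I) = 2*I + I = 3*I)
C(O, E) = √(57 + E*O)
(-5041 + C(N(-12, 6*4 - 3), -67)) + 20441 = (-5041 + √(57 - 201*(6*4 - 3))) + 20441 = (-5041 + √(57 - 201*(24 - 3))) + 20441 = (-5041 + √(57 - 201*21)) + 20441 = (-5041 + √(57 - 67*63)) + 20441 = (-5041 + √(57 - 4221)) + 20441 = (-5041 + √(-4164)) + 20441 = (-5041 + 2*I*√1041) + 20441 = 15400 + 2*I*√1041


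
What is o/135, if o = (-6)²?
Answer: 4/15 ≈ 0.26667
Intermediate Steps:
o = 36
o/135 = 36/135 = (1/135)*36 = 4/15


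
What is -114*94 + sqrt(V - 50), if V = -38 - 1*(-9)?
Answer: -10716 + I*sqrt(79) ≈ -10716.0 + 8.8882*I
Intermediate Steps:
V = -29 (V = -38 + 9 = -29)
-114*94 + sqrt(V - 50) = -114*94 + sqrt(-29 - 50) = -10716 + sqrt(-79) = -10716 + I*sqrt(79)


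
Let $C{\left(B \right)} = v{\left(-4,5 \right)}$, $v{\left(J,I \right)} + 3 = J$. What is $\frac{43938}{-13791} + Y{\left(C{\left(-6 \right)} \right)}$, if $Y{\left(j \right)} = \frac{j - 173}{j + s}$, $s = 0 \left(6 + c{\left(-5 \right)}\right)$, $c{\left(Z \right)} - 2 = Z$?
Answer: $\frac{724938}{32179} \approx 22.528$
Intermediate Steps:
$c{\left(Z \right)} = 2 + Z$
$v{\left(J,I \right)} = -3 + J$
$C{\left(B \right)} = -7$ ($C{\left(B \right)} = -3 - 4 = -7$)
$s = 0$ ($s = 0 \left(6 + \left(2 - 5\right)\right) = 0 \left(6 - 3\right) = 0 \cdot 3 = 0$)
$Y{\left(j \right)} = \frac{-173 + j}{j}$ ($Y{\left(j \right)} = \frac{j - 173}{j + 0} = \frac{-173 + j}{j}$)
$\frac{43938}{-13791} + Y{\left(C{\left(-6 \right)} \right)} = \frac{43938}{-13791} + \frac{-173 - 7}{-7} = 43938 \left(- \frac{1}{13791}\right) - - \frac{180}{7} = - \frac{14646}{4597} + \frac{180}{7} = \frac{724938}{32179}$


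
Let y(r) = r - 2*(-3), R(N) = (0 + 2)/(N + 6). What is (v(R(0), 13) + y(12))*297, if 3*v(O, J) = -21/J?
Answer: 67419/13 ≈ 5186.1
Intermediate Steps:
R(N) = 2/(6 + N)
y(r) = 6 + r (y(r) = r + 6 = 6 + r)
v(O, J) = -7/J (v(O, J) = (-21/J)/3 = -7/J)
(v(R(0), 13) + y(12))*297 = (-7/13 + (6 + 12))*297 = (-7*1/13 + 18)*297 = (-7/13 + 18)*297 = (227/13)*297 = 67419/13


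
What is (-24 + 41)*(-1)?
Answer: -17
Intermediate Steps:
(-24 + 41)*(-1) = 17*(-1) = -17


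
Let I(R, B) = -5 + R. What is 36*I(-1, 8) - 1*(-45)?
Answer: -171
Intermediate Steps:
36*I(-1, 8) - 1*(-45) = 36*(-5 - 1) - 1*(-45) = 36*(-6) + 45 = -216 + 45 = -171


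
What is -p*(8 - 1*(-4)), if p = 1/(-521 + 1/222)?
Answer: 2664/115661 ≈ 0.023033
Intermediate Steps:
p = -222/115661 (p = 1/(-521 + 1/222) = 1/(-115661/222) = -222/115661 ≈ -0.0019194)
-p*(8 - 1*(-4)) = -(-222)*(8 - 1*(-4))/115661 = -(-222)*(8 + 4)/115661 = -(-222)*12/115661 = -1*(-2664/115661) = 2664/115661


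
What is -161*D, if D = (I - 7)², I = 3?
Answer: -2576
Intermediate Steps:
D = 16 (D = (3 - 7)² = (-4)² = 16)
-161*D = -161*16 = -2576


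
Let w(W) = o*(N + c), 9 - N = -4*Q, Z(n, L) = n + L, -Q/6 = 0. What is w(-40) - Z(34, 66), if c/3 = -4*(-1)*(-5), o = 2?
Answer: -202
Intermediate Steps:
Q = 0 (Q = -6*0 = 0)
Z(n, L) = L + n
N = 9 (N = 9 - (-4)*0 = 9 - 1*0 = 9 + 0 = 9)
c = -60 (c = 3*(-4*(-1)*(-5)) = 3*(4*(-5)) = 3*(-20) = -60)
w(W) = -102 (w(W) = 2*(9 - 60) = 2*(-51) = -102)
w(-40) - Z(34, 66) = -102 - (66 + 34) = -102 - 1*100 = -102 - 100 = -202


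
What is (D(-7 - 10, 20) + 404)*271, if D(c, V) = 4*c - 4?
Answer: 89972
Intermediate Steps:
D(c, V) = -4 + 4*c
(D(-7 - 10, 20) + 404)*271 = ((-4 + 4*(-7 - 10)) + 404)*271 = ((-4 + 4*(-17)) + 404)*271 = ((-4 - 68) + 404)*271 = (-72 + 404)*271 = 332*271 = 89972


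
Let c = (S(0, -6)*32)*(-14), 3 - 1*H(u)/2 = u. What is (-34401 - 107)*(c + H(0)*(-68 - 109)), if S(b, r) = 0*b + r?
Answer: -56110008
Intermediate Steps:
H(u) = 6 - 2*u
S(b, r) = r (S(b, r) = 0 + r = r)
c = 2688 (c = -6*32*(-14) = -192*(-14) = 2688)
(-34401 - 107)*(c + H(0)*(-68 - 109)) = (-34401 - 107)*(2688 + (6 - 2*0)*(-68 - 109)) = -34508*(2688 + (6 + 0)*(-177)) = -34508*(2688 + 6*(-177)) = -34508*(2688 - 1062) = -34508*1626 = -56110008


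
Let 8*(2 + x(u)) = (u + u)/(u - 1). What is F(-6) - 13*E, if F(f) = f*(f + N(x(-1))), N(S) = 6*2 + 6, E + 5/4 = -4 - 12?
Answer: 609/4 ≈ 152.25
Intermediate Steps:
E = -69/4 (E = -5/4 + (-4 - 12) = -5/4 - 16 = -69/4 ≈ -17.250)
x(u) = -2 + u/(4*(-1 + u)) (x(u) = -2 + ((u + u)/(u - 1))/8 = -2 + ((2*u)/(-1 + u))/8 = -2 + (2*u/(-1 + u))/8 = -2 + u/(4*(-1 + u)))
N(S) = 18 (N(S) = 12 + 6 = 18)
F(f) = f*(18 + f) (F(f) = f*(f + 18) = f*(18 + f))
F(-6) - 13*E = -6*(18 - 6) - 13*(-69/4) = -6*12 + 897/4 = -72 + 897/4 = 609/4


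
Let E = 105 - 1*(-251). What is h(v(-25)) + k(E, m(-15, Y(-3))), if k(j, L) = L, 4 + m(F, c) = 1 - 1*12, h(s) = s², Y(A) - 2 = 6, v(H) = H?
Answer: 610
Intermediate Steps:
Y(A) = 8 (Y(A) = 2 + 6 = 8)
m(F, c) = -15 (m(F, c) = -4 + (1 - 1*12) = -4 + (1 - 12) = -4 - 11 = -15)
E = 356 (E = 105 + 251 = 356)
h(v(-25)) + k(E, m(-15, Y(-3))) = (-25)² - 15 = 625 - 15 = 610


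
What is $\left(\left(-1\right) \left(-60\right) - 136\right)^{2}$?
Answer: $5776$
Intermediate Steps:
$\left(\left(-1\right) \left(-60\right) - 136\right)^{2} = \left(60 - 136\right)^{2} = \left(-76\right)^{2} = 5776$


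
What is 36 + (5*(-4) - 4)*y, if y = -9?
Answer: 252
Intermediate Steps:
36 + (5*(-4) - 4)*y = 36 + (5*(-4) - 4)*(-9) = 36 + (-20 - 4)*(-9) = 36 - 24*(-9) = 36 + 216 = 252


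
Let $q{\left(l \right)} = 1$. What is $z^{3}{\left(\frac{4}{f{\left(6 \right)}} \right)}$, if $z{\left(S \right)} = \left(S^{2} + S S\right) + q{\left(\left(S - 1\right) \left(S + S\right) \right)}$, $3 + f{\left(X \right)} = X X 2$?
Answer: $\frac{110108865257}{107918163081} \approx 1.0203$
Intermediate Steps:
$f{\left(X \right)} = -3 + 2 X^{2}$ ($f{\left(X \right)} = -3 + X X 2 = -3 + X^{2} \cdot 2 = -3 + 2 X^{2}$)
$z{\left(S \right)} = 1 + 2 S^{2}$ ($z{\left(S \right)} = \left(S^{2} + S S\right) + 1 = \left(S^{2} + S^{2}\right) + 1 = 2 S^{2} + 1 = 1 + 2 S^{2}$)
$z^{3}{\left(\frac{4}{f{\left(6 \right)}} \right)} = \left(1 + 2 \left(\frac{4}{-3 + 2 \cdot 6^{2}}\right)^{2}\right)^{3} = \left(1 + 2 \left(\frac{4}{-3 + 2 \cdot 36}\right)^{2}\right)^{3} = \left(1 + 2 \left(\frac{4}{-3 + 72}\right)^{2}\right)^{3} = \left(1 + 2 \left(\frac{4}{69}\right)^{2}\right)^{3} = \left(1 + 2 \cdot \frac{16}{4761}\right)^{3} = \left(1 + \frac{32}{4761}\right)^{3} = \left(\frac{4793}{4761}\right)^{3} = \frac{110108865257}{107918163081}$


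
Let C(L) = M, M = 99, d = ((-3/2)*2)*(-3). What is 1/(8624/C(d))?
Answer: 9/784 ≈ 0.011480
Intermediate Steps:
d = 9 (d = (((1/2)*(-3))*2)*(-3) = -3/2*2*(-3) = -3*(-3) = 9)
C(L) = 99
1/(8624/C(d)) = 1/(8624/99) = 1/(8624*(1/99)) = 1/(784/9) = 9/784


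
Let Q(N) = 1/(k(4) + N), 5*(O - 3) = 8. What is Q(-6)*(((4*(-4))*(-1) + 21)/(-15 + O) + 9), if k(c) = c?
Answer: -283/104 ≈ -2.7212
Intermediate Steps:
O = 23/5 (O = 3 + (1/5)*8 = 3 + 8/5 = 23/5 ≈ 4.6000)
Q(N) = 1/(4 + N)
Q(-6)*(((4*(-4))*(-1) + 21)/(-15 + O) + 9) = (((4*(-4))*(-1) + 21)/(-15 + 23/5) + 9)/(4 - 6) = ((-16*(-1) + 21)/(-52/5) + 9)/(-2) = -((16 + 21)*(-5/52) + 9)/2 = -(37*(-5/52) + 9)/2 = -(-185/52 + 9)/2 = -1/2*283/52 = -283/104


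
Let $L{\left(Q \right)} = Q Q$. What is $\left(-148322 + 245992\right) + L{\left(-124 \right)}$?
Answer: $113046$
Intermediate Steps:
$L{\left(Q \right)} = Q^{2}$
$\left(-148322 + 245992\right) + L{\left(-124 \right)} = \left(-148322 + 245992\right) + \left(-124\right)^{2} = 97670 + 15376 = 113046$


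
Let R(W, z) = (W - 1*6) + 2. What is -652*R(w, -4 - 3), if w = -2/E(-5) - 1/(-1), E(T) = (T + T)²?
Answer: 49226/25 ≈ 1969.0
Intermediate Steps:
E(T) = 4*T² (E(T) = (2*T)² = 4*T²)
w = 49/50 (w = -2/(4*(-5)²) - 1/(-1) = -2/(4*25) - 1*(-1) = -2/100 + 1 = -2*1/100 + 1 = -1/50 + 1 = 49/50 ≈ 0.98000)
R(W, z) = -4 + W (R(W, z) = (W - 6) + 2 = (-6 + W) + 2 = -4 + W)
-652*R(w, -4 - 3) = -652*(-4 + 49/50) = -652*(-151/50) = 49226/25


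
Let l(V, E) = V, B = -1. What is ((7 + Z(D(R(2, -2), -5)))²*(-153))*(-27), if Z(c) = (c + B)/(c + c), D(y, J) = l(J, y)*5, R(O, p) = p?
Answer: 146006064/625 ≈ 2.3361e+5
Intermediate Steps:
D(y, J) = 5*J (D(y, J) = J*5 = 5*J)
Z(c) = (-1 + c)/(2*c) (Z(c) = (c - 1)/(c + c) = (-1 + c)/((2*c)) = (-1 + c)*(1/(2*c)) = (-1 + c)/(2*c))
((7 + Z(D(R(2, -2), -5)))²*(-153))*(-27) = ((7 + (-1 + 5*(-5))/(2*((5*(-5)))))²*(-153))*(-27) = ((7 + (½)*(-1 - 25)/(-25))²*(-153))*(-27) = ((7 + (½)*(-1/25)*(-26))²*(-153))*(-27) = ((7 + 13/25)²*(-153))*(-27) = ((188/25)²*(-153))*(-27) = ((35344/625)*(-153))*(-27) = -5407632/625*(-27) = 146006064/625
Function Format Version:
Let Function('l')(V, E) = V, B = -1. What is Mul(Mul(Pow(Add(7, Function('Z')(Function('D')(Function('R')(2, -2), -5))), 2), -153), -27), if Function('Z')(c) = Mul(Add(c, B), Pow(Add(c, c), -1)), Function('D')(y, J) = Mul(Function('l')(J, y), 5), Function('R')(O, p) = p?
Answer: Rational(146006064, 625) ≈ 2.3361e+5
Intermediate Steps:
Function('D')(y, J) = Mul(5, J) (Function('D')(y, J) = Mul(J, 5) = Mul(5, J))
Function('Z')(c) = Mul(Rational(1, 2), Pow(c, -1), Add(-1, c)) (Function('Z')(c) = Mul(Add(c, -1), Pow(Add(c, c), -1)) = Mul(Add(-1, c), Pow(Mul(2, c), -1)) = Mul(Add(-1, c), Mul(Rational(1, 2), Pow(c, -1))) = Mul(Rational(1, 2), Pow(c, -1), Add(-1, c)))
Mul(Mul(Pow(Add(7, Function('Z')(Function('D')(Function('R')(2, -2), -5))), 2), -153), -27) = Mul(Mul(Pow(Add(7, Mul(Rational(1, 2), Pow(Mul(5, -5), -1), Add(-1, Mul(5, -5)))), 2), -153), -27) = Mul(Mul(Pow(Add(7, Mul(Rational(1, 2), Pow(-25, -1), Add(-1, -25))), 2), -153), -27) = Mul(Mul(Pow(Add(7, Mul(Rational(1, 2), Rational(-1, 25), -26)), 2), -153), -27) = Mul(Mul(Pow(Add(7, Rational(13, 25)), 2), -153), -27) = Mul(Mul(Pow(Rational(188, 25), 2), -153), -27) = Mul(Mul(Rational(35344, 625), -153), -27) = Mul(Rational(-5407632, 625), -27) = Rational(146006064, 625)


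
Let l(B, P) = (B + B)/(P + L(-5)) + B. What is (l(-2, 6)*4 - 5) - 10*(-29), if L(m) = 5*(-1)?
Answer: 261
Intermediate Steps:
L(m) = -5
l(B, P) = B + 2*B/(-5 + P) (l(B, P) = (B + B)/(P - 5) + B = (2*B)/(-5 + P) + B = 2*B/(-5 + P) + B = B + 2*B/(-5 + P))
(l(-2, 6)*4 - 5) - 10*(-29) = (-2*(-3 + 6)/(-5 + 6)*4 - 5) - 10*(-29) = (-2*3/1*4 - 5) + 290 = (-2*1*3*4 - 5) + 290 = (-6*4 - 5) + 290 = (-24 - 5) + 290 = -29 + 290 = 261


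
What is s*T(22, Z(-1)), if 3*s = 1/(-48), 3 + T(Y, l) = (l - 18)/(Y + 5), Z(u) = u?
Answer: 25/972 ≈ 0.025720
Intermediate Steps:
T(Y, l) = -3 + (-18 + l)/(5 + Y) (T(Y, l) = -3 + (l - 18)/(Y + 5) = -3 + (-18 + l)/(5 + Y))
s = -1/144 (s = (⅓)/(-48) = (⅓)*(-1/48) = -1/144 ≈ -0.0069444)
s*T(22, Z(-1)) = -(-33 - 1 - 3*22)/(144*(5 + 22)) = -(-33 - 1 - 66)/(144*27) = -(-100)/3888 = -1/144*(-100/27) = 25/972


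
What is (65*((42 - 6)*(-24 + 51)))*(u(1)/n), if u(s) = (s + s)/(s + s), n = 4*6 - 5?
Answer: 63180/19 ≈ 3325.3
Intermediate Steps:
n = 19 (n = 24 - 5 = 19)
u(s) = 1 (u(s) = (2*s)/((2*s)) = (2*s)*(1/(2*s)) = 1)
(65*((42 - 6)*(-24 + 51)))*(u(1)/n) = (65*((42 - 6)*(-24 + 51)))*(1/19) = (65*(36*27))*(1*(1/19)) = (65*972)*(1/19) = 63180*(1/19) = 63180/19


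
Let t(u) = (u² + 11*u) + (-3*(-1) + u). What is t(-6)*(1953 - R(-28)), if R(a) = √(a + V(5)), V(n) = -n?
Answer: -64449 + 33*I*√33 ≈ -64449.0 + 189.57*I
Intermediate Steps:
R(a) = √(-5 + a) (R(a) = √(a - 1*5) = √(a - 5) = √(-5 + a))
t(u) = 3 + u² + 12*u (t(u) = (u² + 11*u) + (3 + u) = 3 + u² + 12*u)
t(-6)*(1953 - R(-28)) = (3 + (-6)² + 12*(-6))*(1953 - √(-5 - 28)) = (3 + 36 - 72)*(1953 - √(-33)) = -33*(1953 - I*√33) = -64449 + 33*I*√33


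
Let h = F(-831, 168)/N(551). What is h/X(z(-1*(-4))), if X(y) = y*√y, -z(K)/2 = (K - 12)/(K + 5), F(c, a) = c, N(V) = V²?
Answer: -22437/19430464 ≈ -0.0011547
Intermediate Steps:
z(K) = -2*(-12 + K)/(5 + K) (z(K) = -2*(K - 12)/(K + 5) = -2*(-12 + K)/(5 + K))
h = -831/303601 (h = -831/(551²) = -831/303601 ≈ -0.0027371)
X(y) = y^(3/2)
h/X(z(-1*(-4))) = -831*√2*(5 - 1*(-4))^(3/2)/(4*(12 - (-1)*(-4))^(3/2))/303601 = -831*√2*(5 + 4)^(3/2)/(4*(12 - 1*4)^(3/2))/303601 = -831*27*√2/(4*(12 - 4)^(3/2))/303601 = -831/(303601*((2*(⅑)*8)^(3/2))) = -831/(303601*((16/9)^(3/2))) = -831/(303601*64/27) = -831/303601*27/64 = -22437/19430464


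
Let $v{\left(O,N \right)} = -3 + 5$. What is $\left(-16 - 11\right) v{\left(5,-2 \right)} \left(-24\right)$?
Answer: $1296$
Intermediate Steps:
$v{\left(O,N \right)} = 2$
$\left(-16 - 11\right) v{\left(5,-2 \right)} \left(-24\right) = \left(-16 - 11\right) 2 \left(-24\right) = \left(-27\right) 2 \left(-24\right) = \left(-54\right) \left(-24\right) = 1296$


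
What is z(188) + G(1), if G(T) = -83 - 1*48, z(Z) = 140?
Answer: 9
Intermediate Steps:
G(T) = -131 (G(T) = -83 - 48 = -131)
z(188) + G(1) = 140 - 131 = 9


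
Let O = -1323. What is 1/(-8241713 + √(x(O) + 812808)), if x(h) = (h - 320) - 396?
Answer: -8241713/67925832363600 - √810769/67925832363600 ≈ -1.2135e-7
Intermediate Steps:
x(h) = -716 + h (x(h) = (-320 + h) - 396 = -716 + h)
1/(-8241713 + √(x(O) + 812808)) = 1/(-8241713 + √((-716 - 1323) + 812808)) = 1/(-8241713 + √(-2039 + 812808)) = 1/(-8241713 + √810769)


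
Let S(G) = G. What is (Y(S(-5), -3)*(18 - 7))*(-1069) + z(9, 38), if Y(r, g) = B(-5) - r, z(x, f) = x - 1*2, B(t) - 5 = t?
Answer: -58788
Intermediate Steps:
B(t) = 5 + t
z(x, f) = -2 + x (z(x, f) = x - 2 = -2 + x)
Y(r, g) = -r (Y(r, g) = (5 - 5) - r = 0 - r = -r)
(Y(S(-5), -3)*(18 - 7))*(-1069) + z(9, 38) = ((-1*(-5))*(18 - 7))*(-1069) + (-2 + 9) = (5*11)*(-1069) + 7 = 55*(-1069) + 7 = -58795 + 7 = -58788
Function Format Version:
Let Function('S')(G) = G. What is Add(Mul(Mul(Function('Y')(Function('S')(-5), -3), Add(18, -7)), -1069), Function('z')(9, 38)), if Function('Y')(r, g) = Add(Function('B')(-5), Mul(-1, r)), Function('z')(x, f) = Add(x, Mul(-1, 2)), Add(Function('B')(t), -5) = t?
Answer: -58788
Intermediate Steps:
Function('B')(t) = Add(5, t)
Function('z')(x, f) = Add(-2, x) (Function('z')(x, f) = Add(x, -2) = Add(-2, x))
Function('Y')(r, g) = Mul(-1, r) (Function('Y')(r, g) = Add(Add(5, -5), Mul(-1, r)) = Add(0, Mul(-1, r)) = Mul(-1, r))
Add(Mul(Mul(Function('Y')(Function('S')(-5), -3), Add(18, -7)), -1069), Function('z')(9, 38)) = Add(Mul(Mul(Mul(-1, -5), Add(18, -7)), -1069), Add(-2, 9)) = Add(Mul(Mul(5, 11), -1069), 7) = Add(Mul(55, -1069), 7) = Add(-58795, 7) = -58788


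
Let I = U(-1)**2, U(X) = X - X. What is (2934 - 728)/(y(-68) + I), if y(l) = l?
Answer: -1103/34 ≈ -32.441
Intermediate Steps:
U(X) = 0
I = 0 (I = 0**2 = 0)
(2934 - 728)/(y(-68) + I) = (2934 - 728)/(-68 + 0) = 2206/(-68) = 2206*(-1/68) = -1103/34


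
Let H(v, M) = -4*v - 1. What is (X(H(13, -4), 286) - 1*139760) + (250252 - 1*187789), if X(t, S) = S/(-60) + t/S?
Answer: -165812687/2145 ≈ -77302.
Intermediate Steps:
H(v, M) = -1 - 4*v
X(t, S) = -S/60 + t/S (X(t, S) = S*(-1/60) + t/S = -S/60 + t/S)
(X(H(13, -4), 286) - 1*139760) + (250252 - 1*187789) = ((-1/60*286 + (-1 - 4*13)/286) - 1*139760) + (250252 - 1*187789) = ((-143/30 + (-1 - 52)*(1/286)) - 139760) + (250252 - 187789) = ((-143/30 - 53*1/286) - 139760) + 62463 = ((-143/30 - 53/286) - 139760) + 62463 = (-10622/2145 - 139760) + 62463 = -299795822/2145 + 62463 = -165812687/2145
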